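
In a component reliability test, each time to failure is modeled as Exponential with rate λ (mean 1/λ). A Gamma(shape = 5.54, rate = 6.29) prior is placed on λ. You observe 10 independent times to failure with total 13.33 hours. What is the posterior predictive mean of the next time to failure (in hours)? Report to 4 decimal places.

1.3494

With a Gamma(shape α, rate β) prior on the exponential rate λ, the posterior after n observations with total T = Σxᵢ is Gamma(α+n, β+T).
Posterior: Gamma(5.54+10, 6.29+13.33) = Gamma(15.54, 19.62).
The predictive distribution for the next observation is Lomax; its mean is β/(α−1) = 19.62/14.54 = 1.3494.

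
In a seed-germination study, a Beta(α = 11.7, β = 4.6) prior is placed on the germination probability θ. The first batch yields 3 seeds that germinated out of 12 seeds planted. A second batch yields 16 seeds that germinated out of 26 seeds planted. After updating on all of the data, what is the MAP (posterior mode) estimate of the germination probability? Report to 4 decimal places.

0.5679

The Beta prior is conjugate to a Binomial/Bernoulli likelihood; the update adds successes to α and failures to β.
After batch 1: Beta(11.7+3, 4.6+9) = Beta(14.7, 13.6).
After batch 2: Beta(14.7+16, 13.6+10) = Beta(30.7, 23.6).
Mode of Beta(a,b) for a,b>1 is (a−1)/(a+b−2) = 29.7/52.3 = 0.5679.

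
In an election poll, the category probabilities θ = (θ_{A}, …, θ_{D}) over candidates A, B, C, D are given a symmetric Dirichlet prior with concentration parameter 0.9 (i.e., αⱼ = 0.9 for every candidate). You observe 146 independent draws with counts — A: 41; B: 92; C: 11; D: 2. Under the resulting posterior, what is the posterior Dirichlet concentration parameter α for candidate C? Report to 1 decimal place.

The Dirichlet prior is conjugate to the Multinomial likelihood: each posterior αⱼ = prior αⱼ + observed count nⱼ.
Posterior concentration: (41.9, 92.9, 11.9, 2.9), total = 149.6.
α_{C} = 0.9 + 11 = 11.9.

11.9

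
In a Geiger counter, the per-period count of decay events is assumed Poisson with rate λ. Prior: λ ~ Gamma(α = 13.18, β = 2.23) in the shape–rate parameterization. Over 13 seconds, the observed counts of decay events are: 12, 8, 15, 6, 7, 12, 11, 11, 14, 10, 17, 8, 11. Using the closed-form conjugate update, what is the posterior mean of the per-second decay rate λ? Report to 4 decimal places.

With a Gamma(shape α, rate β) prior, the Poisson likelihood is conjugate: the posterior is Gamma(α + ΣXᵢ, β + n).
Sum of counts S = 142 over n = 13 seconds.
Posterior: Gamma(α+S, β+n) = Gamma(13.18+142, 2.23+13) = Gamma(155.18, 15.23).
Posterior mean = α/β = 155.18/15.23 = 10.1891.

10.1891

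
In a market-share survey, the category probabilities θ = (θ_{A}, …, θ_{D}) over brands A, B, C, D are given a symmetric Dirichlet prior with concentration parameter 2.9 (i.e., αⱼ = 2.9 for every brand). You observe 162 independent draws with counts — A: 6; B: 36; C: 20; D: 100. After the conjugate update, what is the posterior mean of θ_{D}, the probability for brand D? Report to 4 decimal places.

The Dirichlet prior is conjugate to the Multinomial likelihood: each posterior αⱼ = prior αⱼ + observed count nⱼ.
Posterior concentration: (8.9, 38.9, 22.9, 102.9), total = 173.6.
E[θ_{D}|data] = α_{D}/Σα = 102.9/173.6 = 0.5927.

0.5927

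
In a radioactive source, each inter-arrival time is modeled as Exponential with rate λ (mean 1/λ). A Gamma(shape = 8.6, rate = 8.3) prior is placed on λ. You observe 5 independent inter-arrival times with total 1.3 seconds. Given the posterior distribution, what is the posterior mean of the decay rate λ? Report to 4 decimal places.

With a Gamma(shape α, rate β) prior on the exponential rate λ, the posterior after n observations with total T = Σxᵢ is Gamma(α+n, β+T).
Posterior: Gamma(8.6+5, 8.3+1.3) = Gamma(13.6, 9.6).
Posterior mean of λ = α/β = 13.6/9.6 = 1.4167.

1.4167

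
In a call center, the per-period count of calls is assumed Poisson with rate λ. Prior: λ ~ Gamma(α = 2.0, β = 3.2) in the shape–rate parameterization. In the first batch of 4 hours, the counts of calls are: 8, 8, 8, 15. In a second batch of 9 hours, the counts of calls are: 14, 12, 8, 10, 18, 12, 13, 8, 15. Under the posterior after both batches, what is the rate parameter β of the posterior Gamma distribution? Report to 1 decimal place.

16.2

With a Gamma(shape α, rate β) prior, the Poisson likelihood is conjugate: the posterior is Gamma(α + ΣXᵢ, β + n).
Batch 1: sum of counts S = 39 over n = 4 hours.
After batch 1: Gamma(α+S, β+n) = Gamma(2.0+39, 3.2+4) = Gamma(41.0, 7.2).
Batch 2: sum of counts S = 110 over n = 9 hours.
After batch 2: Gamma(α+S, β+n) = Gamma(41.0+110, 7.2+9) = Gamma(151.0, 16.2).
Posterior β = 16.2.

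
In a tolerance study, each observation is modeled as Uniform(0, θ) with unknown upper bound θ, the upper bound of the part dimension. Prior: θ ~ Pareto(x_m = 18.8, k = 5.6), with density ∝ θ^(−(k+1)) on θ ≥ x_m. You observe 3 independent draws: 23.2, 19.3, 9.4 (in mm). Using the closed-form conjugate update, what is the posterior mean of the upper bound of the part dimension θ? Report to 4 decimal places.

26.2526

A Pareto(scale x_m, shape k) prior on the upper bound θ of Uniform(0, θ) is conjugate: posterior is Pareto(max(x_m, max xᵢ), k + n).
Sample maximum = 23.2; prior scale x_m = 18.8 → posterior scale = max = 23.2.
Posterior shape = 5.6 + 3 = 8.6.
E[θ|data] = k·x_m/(k−1) = 8.6·23.2/7.6 = 26.2526.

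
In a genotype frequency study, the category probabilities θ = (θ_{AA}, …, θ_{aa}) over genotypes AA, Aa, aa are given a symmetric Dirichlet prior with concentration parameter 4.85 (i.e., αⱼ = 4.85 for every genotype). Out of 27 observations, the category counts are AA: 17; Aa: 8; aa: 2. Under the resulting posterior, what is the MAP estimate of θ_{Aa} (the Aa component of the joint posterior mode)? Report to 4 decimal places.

The Dirichlet prior is conjugate to the Multinomial likelihood: each posterior αⱼ = prior αⱼ + observed count nⱼ.
Posterior concentration: (21.85, 12.85, 6.85), total = 41.55.
Joint mode component: (α_{Aa}−1)/(Σα−K) = 11.85/38.55 = 0.3074.

0.3074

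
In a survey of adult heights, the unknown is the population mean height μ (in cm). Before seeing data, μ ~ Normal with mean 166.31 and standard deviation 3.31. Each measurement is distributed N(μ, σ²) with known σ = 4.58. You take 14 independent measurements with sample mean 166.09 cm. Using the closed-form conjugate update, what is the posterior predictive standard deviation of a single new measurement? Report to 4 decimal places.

4.7217

For Normal data with known variance σ², a Normal(μ₀, σ₀²) prior on μ is conjugate. Posterior precision = 1/σ₀² + n/σ²; posterior mean is the precision-weighted average of μ₀ and x̄.
σ₀² = 3.31² = 10.9561, σ² = 4.58² = 20.9764; σ² + n·σ₀² = 20.9764 + 14·10.9561 = 174.3618.
Posterior precision = 1/σ₀² + n/σ² = 1/10.9561 + 14/20.9764 = (σ² + n·σ₀²)/(σ₀²σ²) = 174.3618/(10.9561·20.9764); posterior variance σₙ² = σ₀²σ²/(σ² + n·σ₀²) = 10.9561·20.9764/174.3618 = 1.318061.
Predictive variance for one new observation = σₙ² + σ² = 10.9561·20.9764/174.3618 + 20.9764 = σ²·(σ₀² + 174.3618)/174.3618 = 20.9764·185.3179/174.3618 = 22.294461; SD = √(20.9764·185.3179/174.3618) = 4.7217.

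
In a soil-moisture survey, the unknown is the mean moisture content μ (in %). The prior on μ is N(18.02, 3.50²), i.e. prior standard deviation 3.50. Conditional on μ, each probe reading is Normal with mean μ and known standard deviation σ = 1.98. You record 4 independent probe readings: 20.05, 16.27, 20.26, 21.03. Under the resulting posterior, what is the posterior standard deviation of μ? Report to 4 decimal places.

0.9526

For Normal data with known variance σ², a Normal(μ₀, σ₀²) prior on μ is conjugate. Posterior precision = 1/σ₀² + n/σ²; posterior mean is the precision-weighted average of μ₀ and x̄.
σ₀² = 3.50² = 12.25, σ² = 1.98² = 3.9204; σ² + n·σ₀² = 3.9204 + 4·12.25 = 52.9204.
Posterior precision = 1/σ₀² + n/σ² = 1/12.25 + 4/3.9204 = (σ² + n·σ₀²)/(σ₀²σ²) = 52.9204/(12.25·3.9204); posterior variance σₙ² = σ₀²σ²/(σ² + n·σ₀²) = 12.25·3.9204/52.9204 = 0.907493.
Posterior SD = √σₙ² = √(12.25·3.9204/52.9204) = 0.9526.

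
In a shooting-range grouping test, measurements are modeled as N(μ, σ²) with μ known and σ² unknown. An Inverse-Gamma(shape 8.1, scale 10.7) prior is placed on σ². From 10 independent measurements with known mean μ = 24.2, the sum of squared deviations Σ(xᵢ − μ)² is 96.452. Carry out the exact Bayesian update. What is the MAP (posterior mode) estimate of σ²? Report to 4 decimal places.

With known mean μ and an Inverse-Gamma(α, β) prior on σ², the Normal likelihood is conjugate: posterior is Inv-Gamma(α + n/2, β + Σ(xᵢ−μ)²/2).
Posterior: Inv-Gamma(8.1 + 10/2, 10.7 + 96.452/2) = Inv-Gamma(13.10, 58.9260).
Mode = β/(α+1) = 58.9260/14.10 = 4.1791.

4.1791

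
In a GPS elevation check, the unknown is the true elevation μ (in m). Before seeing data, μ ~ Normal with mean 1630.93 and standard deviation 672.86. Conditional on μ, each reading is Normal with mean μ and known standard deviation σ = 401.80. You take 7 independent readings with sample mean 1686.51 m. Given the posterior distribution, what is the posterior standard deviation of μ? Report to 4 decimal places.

For Normal data with known variance σ², a Normal(μ₀, σ₀²) prior on μ is conjugate. Posterior precision = 1/σ₀² + n/σ²; posterior mean is the precision-weighted average of μ₀ and x̄.
σ₀² = 672.86² = 452740.5796, σ² = 401.80² = 161443.24; σ² + n·σ₀² = 161443.24 + 7·452740.5796 = 3330627.2972.
Posterior precision = 1/σ₀² + n/σ² = 1/452740.5796 + 7/161443.24 = (σ² + n·σ₀²)/(σ₀²σ²) = 3330627.2972/(452740.5796·161443.24); posterior variance σₙ² = σ₀²σ²/(σ² + n·σ₀²) = 452740.5796·161443.24/3330627.2972 = 21945.387318.
Posterior SD = √σₙ² = √(452740.5796·161443.24/3330627.2972) = 148.1398.

148.1398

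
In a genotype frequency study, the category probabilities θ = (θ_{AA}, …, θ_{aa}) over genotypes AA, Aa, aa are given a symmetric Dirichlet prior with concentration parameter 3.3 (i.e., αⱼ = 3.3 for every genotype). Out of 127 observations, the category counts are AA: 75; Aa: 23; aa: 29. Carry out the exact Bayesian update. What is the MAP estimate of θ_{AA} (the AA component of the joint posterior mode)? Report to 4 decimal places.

0.5773

The Dirichlet prior is conjugate to the Multinomial likelihood: each posterior αⱼ = prior αⱼ + observed count nⱼ.
Posterior concentration: (78.3, 26.3, 32.3), total = 136.9.
Joint mode component: (α_{AA}−1)/(Σα−K) = 77.3/133.9 = 0.5773.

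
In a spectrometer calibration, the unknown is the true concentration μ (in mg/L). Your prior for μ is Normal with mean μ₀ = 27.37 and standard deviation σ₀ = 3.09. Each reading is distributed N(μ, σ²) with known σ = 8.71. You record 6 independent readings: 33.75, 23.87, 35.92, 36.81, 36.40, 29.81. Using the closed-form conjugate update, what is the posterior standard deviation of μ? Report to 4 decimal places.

2.3324

For Normal data with known variance σ², a Normal(μ₀, σ₀²) prior on μ is conjugate. Posterior precision = 1/σ₀² + n/σ²; posterior mean is the precision-weighted average of μ₀ and x̄.
σ₀² = 3.09² = 9.5481, σ² = 8.71² = 75.8641; σ² + n·σ₀² = 75.8641 + 6·9.5481 = 133.1527.
Posterior precision = 1/σ₀² + n/σ² = 1/9.5481 + 6/75.8641 = (σ² + n·σ₀²)/(σ₀²σ²) = 133.1527/(9.5481·75.8641); posterior variance σₙ² = σ₀²σ²/(σ² + n·σ₀²) = 9.5481·75.8641/133.1527 = 5.440055.
Posterior SD = √σₙ² = √(9.5481·75.8641/133.1527) = 2.3324.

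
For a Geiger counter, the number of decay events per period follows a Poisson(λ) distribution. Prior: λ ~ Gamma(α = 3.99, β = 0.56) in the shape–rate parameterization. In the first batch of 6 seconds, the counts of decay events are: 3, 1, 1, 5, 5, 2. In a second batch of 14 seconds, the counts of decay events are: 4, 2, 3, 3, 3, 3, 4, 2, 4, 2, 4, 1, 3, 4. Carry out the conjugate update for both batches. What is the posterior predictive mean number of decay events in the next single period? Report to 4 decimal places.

With a Gamma(shape α, rate β) prior, the Poisson likelihood is conjugate: the posterior is Gamma(α + ΣXᵢ, β + n).
Batch 1: sum of counts S = 17 over n = 6 seconds.
After batch 1: Gamma(α+S, β+n) = Gamma(3.99+17, 0.56+6) = Gamma(20.99, 6.56).
Batch 2: sum of counts S = 42 over n = 14 seconds.
After batch 2: Gamma(α+S, β+n) = Gamma(20.99+42, 6.56+14) = Gamma(62.99, 20.56).
The predictive distribution for one future period is NegBinom with mean α/β = 3.0637.

3.0637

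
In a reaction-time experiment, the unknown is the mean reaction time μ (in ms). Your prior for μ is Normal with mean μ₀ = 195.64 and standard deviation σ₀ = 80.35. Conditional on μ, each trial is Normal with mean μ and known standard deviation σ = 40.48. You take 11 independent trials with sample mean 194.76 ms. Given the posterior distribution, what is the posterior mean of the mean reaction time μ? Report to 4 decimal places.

194.7798

For Normal data with known variance σ², a Normal(μ₀, σ₀²) prior on μ is conjugate. Posterior precision = 1/σ₀² + n/σ²; posterior mean is the precision-weighted average of μ₀ and x̄.
n·x̄ = 11·194.76 = 2142.36.
σ₀² = 80.35² = 6456.1225, σ² = 40.48² = 1638.6304; σ² + n·σ₀² = 1638.6304 + 11·6456.1225 = 72655.9779.
Posterior mean = (μ₀/σ₀² + n·x̄/σ²)/(1/σ₀² + n/σ²) = (σ²·μ₀ + σ₀²·n·x̄)/(σ² + n·σ₀²) = (1638.6304·195.64 + 6456.1225·2142.36)/72655.9779 = 14151920.250556/72655.9779 = 194.7798.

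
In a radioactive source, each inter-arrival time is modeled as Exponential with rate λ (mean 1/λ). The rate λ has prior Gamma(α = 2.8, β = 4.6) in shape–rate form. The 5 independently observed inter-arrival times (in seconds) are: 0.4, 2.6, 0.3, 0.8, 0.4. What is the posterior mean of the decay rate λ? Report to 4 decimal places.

With a Gamma(shape α, rate β) prior on the exponential rate λ, the posterior after n observations with total T = Σxᵢ is Gamma(α+n, β+T).
Sum of observations T = 4.5 seconds; n = 5.
Posterior: Gamma(2.8+5, 4.6+4.5) = Gamma(7.8, 9.1).
Posterior mean of λ = α/β = 7.8/9.1 = 0.8571.

0.8571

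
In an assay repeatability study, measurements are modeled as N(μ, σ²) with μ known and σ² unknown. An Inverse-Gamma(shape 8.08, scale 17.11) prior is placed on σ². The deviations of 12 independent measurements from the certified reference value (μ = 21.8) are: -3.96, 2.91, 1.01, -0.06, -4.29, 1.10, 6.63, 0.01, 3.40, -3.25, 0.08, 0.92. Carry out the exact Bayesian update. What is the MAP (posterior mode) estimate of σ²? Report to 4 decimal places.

4.8389

With known mean μ and an Inverse-Gamma(α, β) prior on σ², the Normal likelihood is conjugate: posterior is Inv-Gamma(α + n/2, β + Σ(xᵢ−μ)²/2).
Σ(xᵢ−μ)² = (-3.96)² + (2.91)² + (1.01)² + (-0.06)² + (-4.29)² + (1.10)² + (6.63)² + (0.01)² + (3.40)² + (-3.25)² + (0.08)² + (0.92)² = 111.7198.
Posterior: Inv-Gamma(8.08 + 12/2, 17.11 + 111.7198/2) = Inv-Gamma(14.08, 72.96990).
Mode = β/(α+1) = 72.96990/15.08 = 4.8389.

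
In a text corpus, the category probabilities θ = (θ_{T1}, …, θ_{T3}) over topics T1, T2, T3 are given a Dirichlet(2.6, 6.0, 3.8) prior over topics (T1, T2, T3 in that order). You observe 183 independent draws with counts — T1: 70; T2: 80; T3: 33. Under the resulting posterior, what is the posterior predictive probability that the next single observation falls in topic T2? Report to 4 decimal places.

0.4401

The Dirichlet prior is conjugate to the Multinomial likelihood: each posterior αⱼ = prior αⱼ + observed count nⱼ.
Posterior concentration: (72.6, 86.0, 36.8), total = 195.4.
P(next = T2 | data) = α_{T2}/Σα = 0.4401.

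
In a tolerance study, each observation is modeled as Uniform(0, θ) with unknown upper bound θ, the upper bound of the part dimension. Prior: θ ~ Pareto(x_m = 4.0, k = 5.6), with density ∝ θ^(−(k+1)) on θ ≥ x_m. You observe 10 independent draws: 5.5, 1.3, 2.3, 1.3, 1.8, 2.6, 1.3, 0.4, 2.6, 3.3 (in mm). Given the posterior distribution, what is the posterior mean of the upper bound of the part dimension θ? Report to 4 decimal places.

A Pareto(scale x_m, shape k) prior on the upper bound θ of Uniform(0, θ) is conjugate: posterior is Pareto(max(x_m, max xᵢ), k + n).
Sample maximum = 5.5; prior scale x_m = 4.0 → posterior scale = max = 5.5.
Posterior shape = 5.6 + 10 = 15.6.
E[θ|data] = k·x_m/(k−1) = 15.6·5.5/14.6 = 5.8767.

5.8767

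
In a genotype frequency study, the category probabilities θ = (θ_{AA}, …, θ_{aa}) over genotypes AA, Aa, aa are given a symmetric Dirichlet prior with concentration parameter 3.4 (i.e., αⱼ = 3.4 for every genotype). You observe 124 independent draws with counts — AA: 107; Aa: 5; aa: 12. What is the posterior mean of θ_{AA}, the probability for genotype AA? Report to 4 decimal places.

0.8227

The Dirichlet prior is conjugate to the Multinomial likelihood: each posterior αⱼ = prior αⱼ + observed count nⱼ.
Posterior concentration: (110.4, 8.4, 15.4), total = 134.2.
E[θ_{AA}|data] = α_{AA}/Σα = 110.4/134.2 = 0.8227.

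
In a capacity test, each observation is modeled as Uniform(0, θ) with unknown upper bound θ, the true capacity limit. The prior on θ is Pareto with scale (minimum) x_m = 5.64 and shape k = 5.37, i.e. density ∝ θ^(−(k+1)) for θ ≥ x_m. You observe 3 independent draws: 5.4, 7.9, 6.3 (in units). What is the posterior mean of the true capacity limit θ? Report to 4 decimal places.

A Pareto(scale x_m, shape k) prior on the upper bound θ of Uniform(0, θ) is conjugate: posterior is Pareto(max(x_m, max xᵢ), k + n).
Sample maximum = 7.9; prior scale x_m = 5.64 → posterior scale = max = 7.90.
Posterior shape = 5.37 + 3 = 8.37.
E[θ|data] = k·x_m/(k−1) = 8.37·7.90/7.37 = 8.9719.

8.9719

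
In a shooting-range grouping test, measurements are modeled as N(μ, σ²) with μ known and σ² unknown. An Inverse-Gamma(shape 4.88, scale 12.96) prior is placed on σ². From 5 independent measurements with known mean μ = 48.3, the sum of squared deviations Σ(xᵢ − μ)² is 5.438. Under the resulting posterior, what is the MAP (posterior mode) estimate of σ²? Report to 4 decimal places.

With known mean μ and an Inverse-Gamma(α, β) prior on σ², the Normal likelihood is conjugate: posterior is Inv-Gamma(α + n/2, β + Σ(xᵢ−μ)²/2).
Posterior: Inv-Gamma(4.88 + 5/2, 12.96 + 5.438/2) = Inv-Gamma(7.38, 15.6790).
Mode = β/(α+1) = 15.6790/8.38 = 1.8710.

1.8710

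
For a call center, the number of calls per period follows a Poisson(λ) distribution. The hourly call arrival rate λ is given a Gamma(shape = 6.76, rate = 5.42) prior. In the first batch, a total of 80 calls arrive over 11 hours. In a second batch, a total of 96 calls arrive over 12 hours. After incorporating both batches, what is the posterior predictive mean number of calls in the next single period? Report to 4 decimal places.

6.4307

With a Gamma(shape α, rate β) prior, the Poisson likelihood is conjugate: the posterior is Gamma(α + ΣXᵢ, β + n).
After batch 1: Gamma(α+S, β+n) = Gamma(6.76+80, 5.42+11) = Gamma(86.76, 16.42).
After batch 2: Gamma(α+S, β+n) = Gamma(86.76+96, 16.42+12) = Gamma(182.76, 28.42).
The predictive distribution for one future period is NegBinom with mean α/β = 6.4307.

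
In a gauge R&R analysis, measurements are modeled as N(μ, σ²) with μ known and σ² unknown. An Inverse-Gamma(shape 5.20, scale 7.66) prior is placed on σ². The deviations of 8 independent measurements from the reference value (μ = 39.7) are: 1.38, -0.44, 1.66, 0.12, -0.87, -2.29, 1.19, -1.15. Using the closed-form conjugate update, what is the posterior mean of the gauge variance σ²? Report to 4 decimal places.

1.7639

With known mean μ and an Inverse-Gamma(α, β) prior on σ², the Normal likelihood is conjugate: posterior is Inv-Gamma(α + n/2, β + Σ(xᵢ−μ)²/2).
Σ(xᵢ−μ)² = (1.38)² + (-0.44)² + (1.66)² + (0.12)² + (-0.87)² + (-2.29)² + (1.19)² + (-1.15)² = 13.6076.
Posterior: Inv-Gamma(5.20 + 8/2, 7.66 + 13.6076/2) = Inv-Gamma(9.20, 14.46380).
E[σ²|data] = β/(α−1) = 14.46380/8.20 = 1.7639.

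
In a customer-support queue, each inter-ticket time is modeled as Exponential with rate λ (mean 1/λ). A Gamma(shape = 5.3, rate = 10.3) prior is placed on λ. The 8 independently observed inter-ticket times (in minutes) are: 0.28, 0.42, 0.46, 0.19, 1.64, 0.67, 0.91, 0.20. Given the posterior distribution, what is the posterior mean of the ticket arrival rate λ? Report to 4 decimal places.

0.8825

With a Gamma(shape α, rate β) prior on the exponential rate λ, the posterior after n observations with total T = Σxᵢ is Gamma(α+n, β+T).
Sum of observations T = 4.77 minutes; n = 8.
Posterior: Gamma(5.3+8, 10.3+4.77) = Gamma(13.3, 15.07).
Posterior mean of λ = α/β = 13.3/15.07 = 0.8825.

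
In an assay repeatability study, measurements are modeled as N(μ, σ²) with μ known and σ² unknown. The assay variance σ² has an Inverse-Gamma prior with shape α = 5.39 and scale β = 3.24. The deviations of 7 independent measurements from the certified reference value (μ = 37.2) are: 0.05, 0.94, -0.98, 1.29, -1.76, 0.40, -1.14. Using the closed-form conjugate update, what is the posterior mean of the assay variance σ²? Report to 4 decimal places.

0.9219

With known mean μ and an Inverse-Gamma(α, β) prior on σ², the Normal likelihood is conjugate: posterior is Inv-Gamma(α + n/2, β + Σ(xᵢ−μ)²/2).
Σ(xᵢ−μ)² = (0.05)² + (0.94)² + (-0.98)² + (1.29)² + (-1.76)² + (0.40)² + (-1.14)² = 8.0678.
Posterior: Inv-Gamma(5.39 + 7/2, 3.24 + 8.0678/2) = Inv-Gamma(8.89, 7.27390).
E[σ²|data] = β/(α−1) = 7.27390/7.89 = 0.9219.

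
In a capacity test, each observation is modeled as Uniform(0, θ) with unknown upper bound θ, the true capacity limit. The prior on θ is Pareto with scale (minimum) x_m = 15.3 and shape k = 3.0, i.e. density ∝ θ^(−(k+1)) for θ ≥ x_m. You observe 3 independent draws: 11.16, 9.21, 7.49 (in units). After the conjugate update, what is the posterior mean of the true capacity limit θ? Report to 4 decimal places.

A Pareto(scale x_m, shape k) prior on the upper bound θ of Uniform(0, θ) is conjugate: posterior is Pareto(max(x_m, max xᵢ), k + n).
Sample maximum = 11.16; prior scale x_m = 15.3 → posterior scale = max = 15.30.
Posterior shape = 3.0 + 3 = 6.0.
E[θ|data] = k·x_m/(k−1) = 6.0·15.30/5.0 = 18.3600.

18.3600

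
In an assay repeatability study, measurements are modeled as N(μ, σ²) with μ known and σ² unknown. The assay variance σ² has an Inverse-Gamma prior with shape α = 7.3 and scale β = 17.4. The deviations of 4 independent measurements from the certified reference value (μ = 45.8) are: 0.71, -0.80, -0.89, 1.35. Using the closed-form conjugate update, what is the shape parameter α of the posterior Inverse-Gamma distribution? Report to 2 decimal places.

9.30

With known mean μ and an Inverse-Gamma(α, β) prior on σ², the Normal likelihood is conjugate: posterior is Inv-Gamma(α + n/2, β + Σ(xᵢ−μ)²/2).
Σ(xᵢ−μ)² = (0.71)² + (-0.80)² + (-0.89)² + (1.35)² = 3.7587.
Posterior: Inv-Gamma(7.3 + 4/2, 17.4 + 3.7587/2) = Inv-Gamma(9.30, 19.27935).
Posterior α = 9.30.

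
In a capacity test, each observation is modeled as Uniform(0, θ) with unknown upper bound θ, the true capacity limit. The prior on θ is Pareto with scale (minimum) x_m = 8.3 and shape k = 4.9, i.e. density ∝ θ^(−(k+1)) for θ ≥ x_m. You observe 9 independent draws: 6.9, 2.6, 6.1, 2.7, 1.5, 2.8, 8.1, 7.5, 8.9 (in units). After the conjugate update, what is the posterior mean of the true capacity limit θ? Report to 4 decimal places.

9.5899

A Pareto(scale x_m, shape k) prior on the upper bound θ of Uniform(0, θ) is conjugate: posterior is Pareto(max(x_m, max xᵢ), k + n).
Sample maximum = 8.9; prior scale x_m = 8.3 → posterior scale = max = 8.9.
Posterior shape = 4.9 + 9 = 13.9.
E[θ|data] = k·x_m/(k−1) = 13.9·8.9/12.9 = 9.5899.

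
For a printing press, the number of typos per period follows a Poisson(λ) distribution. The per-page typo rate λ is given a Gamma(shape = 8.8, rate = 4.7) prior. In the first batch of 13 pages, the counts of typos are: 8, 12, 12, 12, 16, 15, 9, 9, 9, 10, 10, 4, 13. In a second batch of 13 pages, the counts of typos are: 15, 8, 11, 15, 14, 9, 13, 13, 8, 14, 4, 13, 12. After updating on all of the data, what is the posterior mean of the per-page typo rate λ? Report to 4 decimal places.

9.6678

With a Gamma(shape α, rate β) prior, the Poisson likelihood is conjugate: the posterior is Gamma(α + ΣXᵢ, β + n).
Batch 1: sum of counts S = 139 over n = 13 pages.
After batch 1: Gamma(α+S, β+n) = Gamma(8.8+139, 4.7+13) = Gamma(147.8, 17.7).
Batch 2: sum of counts S = 149 over n = 13 pages.
After batch 2: Gamma(α+S, β+n) = Gamma(147.8+149, 17.7+13) = Gamma(296.8, 30.7).
Posterior mean = α/β = 296.8/30.7 = 9.6678.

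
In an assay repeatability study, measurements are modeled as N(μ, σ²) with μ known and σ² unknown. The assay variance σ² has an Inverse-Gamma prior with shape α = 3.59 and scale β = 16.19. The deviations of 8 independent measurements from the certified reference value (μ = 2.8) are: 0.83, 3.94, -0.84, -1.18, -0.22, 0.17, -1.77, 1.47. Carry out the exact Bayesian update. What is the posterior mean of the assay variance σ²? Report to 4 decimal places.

With known mean μ and an Inverse-Gamma(α, β) prior on σ², the Normal likelihood is conjugate: posterior is Inv-Gamma(α + n/2, β + Σ(xᵢ−μ)²/2).
Σ(xᵢ−μ)² = (0.83)² + (3.94)² + (-0.84)² + (-1.18)² + (-0.22)² + (0.17)² + (-1.77)² + (1.47)² = 23.6816.
Posterior: Inv-Gamma(3.59 + 8/2, 16.19 + 23.6816/2) = Inv-Gamma(7.59, 28.03080).
E[σ²|data] = β/(α−1) = 28.03080/6.59 = 4.2535.

4.2535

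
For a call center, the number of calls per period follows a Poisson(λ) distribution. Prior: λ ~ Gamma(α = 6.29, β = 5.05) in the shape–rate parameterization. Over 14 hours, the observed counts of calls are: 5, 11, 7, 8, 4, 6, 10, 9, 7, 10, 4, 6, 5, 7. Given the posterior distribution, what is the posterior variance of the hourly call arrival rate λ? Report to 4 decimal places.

With a Gamma(shape α, rate β) prior, the Poisson likelihood is conjugate: the posterior is Gamma(α + ΣXᵢ, β + n).
Sum of counts S = 99 over n = 14 hours.
Posterior: Gamma(α+S, β+n) = Gamma(6.29+99, 5.05+14) = Gamma(105.29, 19.05).
Var = α/β² = 105.29/19.05² = 0.2901.

0.2901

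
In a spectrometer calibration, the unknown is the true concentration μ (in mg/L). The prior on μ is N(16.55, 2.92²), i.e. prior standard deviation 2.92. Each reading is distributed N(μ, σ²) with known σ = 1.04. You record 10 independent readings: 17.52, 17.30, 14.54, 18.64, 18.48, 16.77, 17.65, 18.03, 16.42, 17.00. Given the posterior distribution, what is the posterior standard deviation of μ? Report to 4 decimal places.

0.3268

For Normal data with known variance σ², a Normal(μ₀, σ₀²) prior on μ is conjugate. Posterior precision = 1/σ₀² + n/σ²; posterior mean is the precision-weighted average of μ₀ and x̄.
σ₀² = 2.92² = 8.5264, σ² = 1.04² = 1.0816; σ² + n·σ₀² = 1.0816 + 10·8.5264 = 86.3456.
Posterior precision = 1/σ₀² + n/σ² = 1/8.5264 + 10/1.0816 = (σ² + n·σ₀²)/(σ₀²σ²) = 86.3456/(8.5264·1.0816); posterior variance σₙ² = σ₀²σ²/(σ² + n·σ₀²) = 8.5264·1.0816/86.3456 = 0.106805.
Posterior SD = √σₙ² = √(8.5264·1.0816/86.3456) = 0.3268.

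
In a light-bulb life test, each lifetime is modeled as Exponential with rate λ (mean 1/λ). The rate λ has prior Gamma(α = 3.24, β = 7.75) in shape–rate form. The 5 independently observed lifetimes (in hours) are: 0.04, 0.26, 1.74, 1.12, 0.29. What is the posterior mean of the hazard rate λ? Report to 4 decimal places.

0.7357

With a Gamma(shape α, rate β) prior on the exponential rate λ, the posterior after n observations with total T = Σxᵢ is Gamma(α+n, β+T).
Sum of observations T = 3.45 hours; n = 5.
Posterior: Gamma(3.24+5, 7.75+3.45) = Gamma(8.24, 11.20).
Posterior mean of λ = α/β = 8.24/11.20 = 0.7357.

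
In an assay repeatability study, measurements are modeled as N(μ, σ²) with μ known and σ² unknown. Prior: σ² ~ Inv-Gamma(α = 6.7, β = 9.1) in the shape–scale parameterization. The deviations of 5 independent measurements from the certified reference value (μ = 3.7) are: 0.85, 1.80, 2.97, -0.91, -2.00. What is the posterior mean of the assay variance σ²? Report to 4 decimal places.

With known mean μ and an Inverse-Gamma(α, β) prior on σ², the Normal likelihood is conjugate: posterior is Inv-Gamma(α + n/2, β + Σ(xᵢ−μ)²/2).
Σ(xᵢ−μ)² = (0.85)² + (1.80)² + (2.97)² + (-0.91)² + (-2.00)² = 17.6115.
Posterior: Inv-Gamma(6.7 + 5/2, 9.1 + 17.6115/2) = Inv-Gamma(9.20, 17.90575).
E[σ²|data] = β/(α−1) = 17.90575/8.20 = 2.1836.

2.1836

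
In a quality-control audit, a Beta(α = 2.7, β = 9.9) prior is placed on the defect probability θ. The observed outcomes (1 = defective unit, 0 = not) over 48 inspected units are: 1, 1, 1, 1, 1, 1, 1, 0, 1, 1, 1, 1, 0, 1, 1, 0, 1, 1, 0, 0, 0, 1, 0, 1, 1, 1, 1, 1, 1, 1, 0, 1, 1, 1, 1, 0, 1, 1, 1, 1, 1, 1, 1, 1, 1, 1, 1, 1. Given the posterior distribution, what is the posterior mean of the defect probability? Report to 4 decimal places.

0.6881

The Beta prior is conjugate to a Binomial/Bernoulli likelihood; the update adds successes to α and failures to β.
Posterior: Beta(α+k, β+n−k) = Beta(2.7+39, 9.9+9) = Beta(41.7, 18.9).
Posterior mean = α/(α+β) = 41.7/60.6 = 0.6881.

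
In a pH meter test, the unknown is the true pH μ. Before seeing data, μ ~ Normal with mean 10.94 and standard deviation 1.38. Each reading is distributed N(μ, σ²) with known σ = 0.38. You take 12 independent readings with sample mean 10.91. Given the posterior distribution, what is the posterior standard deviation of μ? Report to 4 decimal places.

For Normal data with known variance σ², a Normal(μ₀, σ₀²) prior on μ is conjugate. Posterior precision = 1/σ₀² + n/σ²; posterior mean is the precision-weighted average of μ₀ and x̄.
σ₀² = 1.38² = 1.9044, σ² = 0.38² = 0.1444; σ² + n·σ₀² = 0.1444 + 12·1.9044 = 22.9972.
Posterior precision = 1/σ₀² + n/σ² = 1/1.9044 + 12/0.1444 = (σ² + n·σ₀²)/(σ₀²σ²) = 22.9972/(1.9044·0.1444); posterior variance σₙ² = σ₀²σ²/(σ² + n·σ₀²) = 1.9044·0.1444/22.9972 = 0.011958.
Posterior SD = √σₙ² = √(1.9044·0.1444/22.9972) = 0.1094.

0.1094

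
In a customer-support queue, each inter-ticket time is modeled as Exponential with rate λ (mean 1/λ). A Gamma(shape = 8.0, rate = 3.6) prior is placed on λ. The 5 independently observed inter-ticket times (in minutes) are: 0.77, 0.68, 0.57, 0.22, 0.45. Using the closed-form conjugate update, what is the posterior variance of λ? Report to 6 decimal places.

With a Gamma(shape α, rate β) prior on the exponential rate λ, the posterior after n observations with total T = Σxᵢ is Gamma(α+n, β+T).
Sum of observations T = 2.69 minutes; n = 5.
Posterior: Gamma(8.0+5, 3.6+2.69) = Gamma(13.0, 6.29).
Var = α/β² = 0.328581.

0.328581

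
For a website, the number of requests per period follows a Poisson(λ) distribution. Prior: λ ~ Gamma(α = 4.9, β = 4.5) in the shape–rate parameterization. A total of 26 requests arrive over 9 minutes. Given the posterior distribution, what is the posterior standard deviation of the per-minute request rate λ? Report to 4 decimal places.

0.4118

With a Gamma(shape α, rate β) prior, the Poisson likelihood is conjugate: the posterior is Gamma(α + ΣXᵢ, β + n).
Posterior: Gamma(α+S, β+n) = Gamma(4.9+26, 4.5+9) = Gamma(30.9, 13.5).
SD = √α/β = √30.9/13.5 = 0.4118.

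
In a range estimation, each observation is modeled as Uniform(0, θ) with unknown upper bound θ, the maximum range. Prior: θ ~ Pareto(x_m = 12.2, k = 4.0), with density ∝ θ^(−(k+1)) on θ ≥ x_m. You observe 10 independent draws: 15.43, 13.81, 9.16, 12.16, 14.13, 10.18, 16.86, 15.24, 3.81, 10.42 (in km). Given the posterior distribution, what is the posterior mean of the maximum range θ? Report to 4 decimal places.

A Pareto(scale x_m, shape k) prior on the upper bound θ of Uniform(0, θ) is conjugate: posterior is Pareto(max(x_m, max xᵢ), k + n).
Sample maximum = 16.86; prior scale x_m = 12.2 → posterior scale = max = 16.86.
Posterior shape = 4.0 + 10 = 14.0.
E[θ|data] = k·x_m/(k−1) = 14.0·16.86/13.0 = 18.1569.

18.1569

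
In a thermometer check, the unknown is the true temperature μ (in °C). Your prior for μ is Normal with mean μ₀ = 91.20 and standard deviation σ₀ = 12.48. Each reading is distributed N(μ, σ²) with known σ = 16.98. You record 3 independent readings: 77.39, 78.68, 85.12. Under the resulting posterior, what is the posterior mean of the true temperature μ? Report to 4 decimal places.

For Normal data with known variance σ², a Normal(μ₀, σ₀²) prior on μ is conjugate. Posterior precision = 1/σ₀² + n/σ²; posterior mean is the precision-weighted average of μ₀ and x̄.
Σxᵢ = 77.39 + 78.68 + 85.12 = 241.19, so n·x̄ = 241.19.
σ₀² = 12.48² = 155.7504, σ² = 16.98² = 288.3204; σ² + n·σ₀² = 288.3204 + 3·155.7504 = 755.5716.
Posterior mean = (μ₀/σ₀² + n·x̄/σ²)/(1/σ₀² + n/σ²) = (σ²·μ₀ + σ₀²·n·x̄)/(σ² + n·σ₀²) = (288.3204·91.20 + 155.7504·241.19)/755.5716 = 63860.259456/755.5716 = 84.5191.

84.5191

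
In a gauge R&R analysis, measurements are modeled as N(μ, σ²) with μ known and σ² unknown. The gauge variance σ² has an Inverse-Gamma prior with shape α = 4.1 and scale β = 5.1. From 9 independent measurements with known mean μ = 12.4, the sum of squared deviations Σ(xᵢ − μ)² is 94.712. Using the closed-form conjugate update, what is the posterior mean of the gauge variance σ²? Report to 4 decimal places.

6.9021

With known mean μ and an Inverse-Gamma(α, β) prior on σ², the Normal likelihood is conjugate: posterior is Inv-Gamma(α + n/2, β + Σ(xᵢ−μ)²/2).
Posterior: Inv-Gamma(4.1 + 9/2, 5.1 + 94.712/2) = Inv-Gamma(8.60, 52.4560).
E[σ²|data] = β/(α−1) = 52.4560/7.60 = 6.9021.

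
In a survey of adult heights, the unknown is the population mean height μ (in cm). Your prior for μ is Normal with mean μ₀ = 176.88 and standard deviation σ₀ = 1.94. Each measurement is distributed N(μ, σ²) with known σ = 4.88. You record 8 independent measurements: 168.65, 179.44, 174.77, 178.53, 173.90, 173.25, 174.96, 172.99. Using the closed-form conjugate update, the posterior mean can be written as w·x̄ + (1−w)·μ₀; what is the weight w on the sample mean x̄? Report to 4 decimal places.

For Normal data with known variance σ², a Normal(μ₀, σ₀²) prior on μ is conjugate. Posterior precision = 1/σ₀² + n/σ²; posterior mean is the precision-weighted average of μ₀ and x̄.
σ₀² = 1.94² = 3.7636, σ² = 4.88² = 23.8144. Prior precision 1/σ₀² = 1/3.7636; data precision n/σ² = 8/23.8144.
w = (n/σ²)/(1/σ₀² + n/σ²) = n·σ₀²/(σ² + n·σ₀²) = 8·3.7636/(23.8144 + 8·3.7636) = 30.1088/53.9232 = 0.5584.

0.5584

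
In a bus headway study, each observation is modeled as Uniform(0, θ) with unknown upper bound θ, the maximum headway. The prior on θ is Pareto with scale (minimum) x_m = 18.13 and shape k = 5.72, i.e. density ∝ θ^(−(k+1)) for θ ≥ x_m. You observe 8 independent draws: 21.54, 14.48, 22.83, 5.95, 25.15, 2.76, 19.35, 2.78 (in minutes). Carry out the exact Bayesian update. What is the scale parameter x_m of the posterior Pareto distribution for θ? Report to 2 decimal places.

A Pareto(scale x_m, shape k) prior on the upper bound θ of Uniform(0, θ) is conjugate: posterior is Pareto(max(x_m, max xᵢ), k + n).
Sample maximum = 25.15; prior scale x_m = 18.13 → posterior scale = max = 25.15.
Posterior shape = 5.72 + 8 = 13.72.
Posterior scale x_m = 25.15.

25.15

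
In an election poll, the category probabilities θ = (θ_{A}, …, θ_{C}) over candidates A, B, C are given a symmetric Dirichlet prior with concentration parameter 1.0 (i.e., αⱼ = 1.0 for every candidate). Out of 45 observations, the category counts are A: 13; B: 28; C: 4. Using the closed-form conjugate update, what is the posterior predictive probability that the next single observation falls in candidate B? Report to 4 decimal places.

0.6042

The Dirichlet prior is conjugate to the Multinomial likelihood: each posterior αⱼ = prior αⱼ + observed count nⱼ.
Posterior concentration: (14.0, 29.0, 5.0), total = 48.0.
P(next = B | data) = α_{B}/Σα = 0.6042.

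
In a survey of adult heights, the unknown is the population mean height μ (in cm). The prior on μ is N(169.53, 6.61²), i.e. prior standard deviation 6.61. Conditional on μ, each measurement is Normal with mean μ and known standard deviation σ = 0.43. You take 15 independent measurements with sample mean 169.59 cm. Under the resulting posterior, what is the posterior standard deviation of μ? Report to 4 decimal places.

For Normal data with known variance σ², a Normal(μ₀, σ₀²) prior on μ is conjugate. Posterior precision = 1/σ₀² + n/σ²; posterior mean is the precision-weighted average of μ₀ and x̄.
σ₀² = 6.61² = 43.6921, σ² = 0.43² = 0.1849; σ² + n·σ₀² = 0.1849 + 15·43.6921 = 655.5664.
Posterior precision = 1/σ₀² + n/σ² = 1/43.6921 + 15/0.1849 = (σ² + n·σ₀²)/(σ₀²σ²) = 655.5664/(43.6921·0.1849); posterior variance σₙ² = σ₀²σ²/(σ² + n·σ₀²) = 43.6921·0.1849/655.5664 = 0.012323.
Posterior SD = √σₙ² = √(43.6921·0.1849/655.5664) = 0.1110.

0.1110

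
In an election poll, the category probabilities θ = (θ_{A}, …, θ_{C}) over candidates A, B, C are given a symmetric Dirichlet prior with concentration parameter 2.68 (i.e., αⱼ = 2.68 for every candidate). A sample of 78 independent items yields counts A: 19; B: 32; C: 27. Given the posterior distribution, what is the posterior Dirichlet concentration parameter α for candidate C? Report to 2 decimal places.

The Dirichlet prior is conjugate to the Multinomial likelihood: each posterior αⱼ = prior αⱼ + observed count nⱼ.
Posterior concentration: (21.68, 34.68, 29.68), total = 86.04.
α_{C} = 2.68 + 27 = 29.68.

29.68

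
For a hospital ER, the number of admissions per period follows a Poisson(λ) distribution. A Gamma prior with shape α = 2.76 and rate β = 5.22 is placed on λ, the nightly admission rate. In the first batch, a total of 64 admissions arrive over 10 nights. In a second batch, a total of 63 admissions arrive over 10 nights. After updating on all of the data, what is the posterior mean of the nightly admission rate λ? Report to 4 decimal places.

With a Gamma(shape α, rate β) prior, the Poisson likelihood is conjugate: the posterior is Gamma(α + ΣXᵢ, β + n).
After batch 1: Gamma(α+S, β+n) = Gamma(2.76+64, 5.22+10) = Gamma(66.76, 15.22).
After batch 2: Gamma(α+S, β+n) = Gamma(66.76+63, 15.22+10) = Gamma(129.76, 25.22).
Posterior mean = α/β = 129.76/25.22 = 5.1451.

5.1451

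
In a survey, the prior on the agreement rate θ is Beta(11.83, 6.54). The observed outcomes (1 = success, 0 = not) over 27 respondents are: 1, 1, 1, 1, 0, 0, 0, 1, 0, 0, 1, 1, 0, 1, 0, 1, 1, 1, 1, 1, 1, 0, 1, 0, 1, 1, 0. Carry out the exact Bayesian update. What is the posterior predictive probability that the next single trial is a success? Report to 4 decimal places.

0.6354

The Beta prior is conjugate to a Binomial/Bernoulli likelihood; the update adds successes to α and failures to β.
Posterior: Beta(α+k, β+n−k) = Beta(11.83+17, 6.54+10) = Beta(28.83, 16.54).
For a single future Bernoulli trial, P(success | data) = α/(α+β) = 0.6354.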